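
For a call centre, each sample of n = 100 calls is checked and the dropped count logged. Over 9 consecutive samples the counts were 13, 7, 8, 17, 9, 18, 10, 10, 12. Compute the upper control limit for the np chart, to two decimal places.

21.15

p̄ = Σdᵢ / (k·n) = 104 / (9 × 100) = 0.11556
UCL = np̄ + 3·√(np̄(1−p̄)) = 11.5556 + 3 × √(11.5556×0.88444) = 11.5556 + 3 × 3.1969 = 21.1463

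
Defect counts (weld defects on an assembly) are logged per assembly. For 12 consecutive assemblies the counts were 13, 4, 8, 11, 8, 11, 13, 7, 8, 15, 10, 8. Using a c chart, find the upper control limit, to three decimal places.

18.994

c̄ = (13 + 4 + 8 + 11 + 8 + 11 + 13 + 7 + 8 + 15 + 10 + 8) / 12 = 116 / 12 = 9.6667
UCL = c̄ + 3√c̄ = 9.6667 + 3 × √9.6667 = 9.6667 + 3 × 3.1091 = 18.9940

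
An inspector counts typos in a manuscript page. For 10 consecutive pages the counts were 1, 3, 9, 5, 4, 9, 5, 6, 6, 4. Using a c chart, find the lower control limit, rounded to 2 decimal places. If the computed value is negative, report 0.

c̄ = (1 + 3 + 9 + 5 + 4 + 9 + 5 + 6 + 6 + 4) / 10 = 52 / 10 = 5.2000
LCL = c̄ − 3√c̄ = 5.2000 − 3 × 2.2804 = -1.6411 → 0 (cannot be negative)

0.00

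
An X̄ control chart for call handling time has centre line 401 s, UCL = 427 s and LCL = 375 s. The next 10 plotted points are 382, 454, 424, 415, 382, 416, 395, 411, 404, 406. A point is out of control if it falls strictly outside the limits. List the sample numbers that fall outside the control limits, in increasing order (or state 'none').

Compare each point to [375, 427]: sample 2 = 454 > UCL.

2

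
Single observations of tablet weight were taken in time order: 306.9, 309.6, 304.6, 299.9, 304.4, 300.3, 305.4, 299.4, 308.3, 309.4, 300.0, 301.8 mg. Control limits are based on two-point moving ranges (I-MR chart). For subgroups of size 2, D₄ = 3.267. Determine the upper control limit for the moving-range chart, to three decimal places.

15.830

Moving ranges: 2.7, 5.0, 4.7, 4.5, 4.1, 5.1, 6.0, 8.9, 1.1, 9.4, 1.8; M̄R̄ = 53.3000 / 11 = 4.8455
UCL_MR = D₄·M̄R̄ = 3.267 × 4.8455 = 15.8301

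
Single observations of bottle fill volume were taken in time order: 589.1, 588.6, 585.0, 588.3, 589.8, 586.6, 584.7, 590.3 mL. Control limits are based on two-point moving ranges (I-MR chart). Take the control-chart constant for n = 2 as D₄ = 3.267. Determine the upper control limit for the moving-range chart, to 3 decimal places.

9.148

Moving ranges: 0.5, 3.6, 3.3, 1.5, 3.2, 1.9, 5.6; M̄R̄ = 19.6000 / 7 = 2.8000
UCL_MR = D₄·M̄R̄ = 3.267 × 2.8000 = 9.1476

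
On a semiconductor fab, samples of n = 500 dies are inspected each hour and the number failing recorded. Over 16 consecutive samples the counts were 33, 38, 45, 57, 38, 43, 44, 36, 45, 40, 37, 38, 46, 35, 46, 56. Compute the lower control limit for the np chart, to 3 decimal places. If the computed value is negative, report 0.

p̄ = Σdᵢ / (k·n) = 677 / (16 × 500) = 0.08463
LCL = np̄ − 3·√(np̄(1−p̄)) = 42.3125 − 3 × 6.2235 = 23.6420

23.642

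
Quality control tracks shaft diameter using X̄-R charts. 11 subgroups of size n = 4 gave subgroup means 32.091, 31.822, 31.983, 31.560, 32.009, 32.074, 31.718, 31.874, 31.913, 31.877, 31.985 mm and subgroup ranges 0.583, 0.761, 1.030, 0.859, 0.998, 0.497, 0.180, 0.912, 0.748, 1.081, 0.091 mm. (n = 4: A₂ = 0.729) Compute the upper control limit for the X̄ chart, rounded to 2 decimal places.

32.41

X̄̄ = (32.091 + 31.822 + 31.983 + 31.560 + 32.009 + 32.074 + 31.718 + 31.874 + 31.913 + 31.877 + 31.985) / 11 = 350.9060 / 11 = 31.9005
R̄ = (0.583 + 0.761 + 1.030 + 0.859 + 0.998 + 0.497 + 0.180 + 0.912 + 0.748 + 1.081 + 0.091) / 11 = 7.7400 / 11 = 0.7036
UCL = X̄̄ + A₂·R̄ = 31.9005 + 0.729 × 0.7036 = 32.4135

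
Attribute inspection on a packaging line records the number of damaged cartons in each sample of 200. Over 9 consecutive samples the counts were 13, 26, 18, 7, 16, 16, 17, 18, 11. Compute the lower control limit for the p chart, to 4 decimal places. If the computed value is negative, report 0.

0.0217

p̄ = Σdᵢ / (k·n) = 142 / (9 × 200) = 0.07889
LCL = p̄ − 3·√(p̄(1−p̄)/n) = 0.07889 − 3 × 0.01906 = 0.02171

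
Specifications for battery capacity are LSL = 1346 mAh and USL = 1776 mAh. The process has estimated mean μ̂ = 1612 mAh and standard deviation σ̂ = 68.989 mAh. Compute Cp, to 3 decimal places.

1.039

Cp = (USL − LSL) / (6σ̂) = (1776 − 1346) / (6 × 68.989) = 430.0000 / 413.9340 = 1.0388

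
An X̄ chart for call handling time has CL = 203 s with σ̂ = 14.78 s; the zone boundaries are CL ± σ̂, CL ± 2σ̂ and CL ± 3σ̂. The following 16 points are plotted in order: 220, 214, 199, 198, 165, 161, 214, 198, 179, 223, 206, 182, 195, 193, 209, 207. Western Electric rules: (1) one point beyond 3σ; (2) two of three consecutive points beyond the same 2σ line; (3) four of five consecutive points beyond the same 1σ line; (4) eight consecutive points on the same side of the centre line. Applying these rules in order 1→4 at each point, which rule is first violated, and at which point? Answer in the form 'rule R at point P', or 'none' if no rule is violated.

rule 2 at point 6

Zone of each point (C = within 1σ̂, B = 1σ̂–2σ̂, A = 2σ̂–3σ̂, * = beyond 3σ̂; sign = side of CL): 1:+B, 2:+C, 3:-C, 4:-C, 5:-A, 6:-A, 7:+C, 8:-C, 9:-B, 10:+B, 11:+C, 12:-B, 13:-C, 14:-C, 15:+C, 16:+C
Rule 2 (two of three consecutive points beyond the same 2σ limit) is satisfied at point 6.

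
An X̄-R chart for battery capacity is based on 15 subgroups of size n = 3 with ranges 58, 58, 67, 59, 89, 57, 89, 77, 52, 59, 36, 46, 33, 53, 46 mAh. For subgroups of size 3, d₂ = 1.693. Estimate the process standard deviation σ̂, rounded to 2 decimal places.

34.61

R̄ = (58 + 58 + 67 + 59 + 89 + 57 + 89 + 77 + 52 + 59 + 36 + 46 + 33 + 53 + 46) / 15 = 58.6000
σ̂ = R̄ / d₂ = 58.6000 / 1.693 = 34.6131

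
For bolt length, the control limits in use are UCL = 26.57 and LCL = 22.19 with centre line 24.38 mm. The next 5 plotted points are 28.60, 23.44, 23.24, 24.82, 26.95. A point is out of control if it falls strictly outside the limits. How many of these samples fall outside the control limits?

2

Compare each point to [22.19, 26.57]: sample 1 = 28.60 > UCL; sample 5 = 26.95 > UCL.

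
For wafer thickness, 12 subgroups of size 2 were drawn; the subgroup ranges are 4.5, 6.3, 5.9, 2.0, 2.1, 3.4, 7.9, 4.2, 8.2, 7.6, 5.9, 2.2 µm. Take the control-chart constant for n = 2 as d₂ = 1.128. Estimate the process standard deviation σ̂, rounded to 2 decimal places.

R̄ = (4.5 + 6.3 + 5.9 + 2.0 + 2.1 + 3.4 + 7.9 + 4.2 + 8.2 + 7.6 + 5.9 + 2.2) / 12 = 5.0167
σ̂ = R̄ / d₂ = 5.0167 / 1.128 = 4.4474

4.45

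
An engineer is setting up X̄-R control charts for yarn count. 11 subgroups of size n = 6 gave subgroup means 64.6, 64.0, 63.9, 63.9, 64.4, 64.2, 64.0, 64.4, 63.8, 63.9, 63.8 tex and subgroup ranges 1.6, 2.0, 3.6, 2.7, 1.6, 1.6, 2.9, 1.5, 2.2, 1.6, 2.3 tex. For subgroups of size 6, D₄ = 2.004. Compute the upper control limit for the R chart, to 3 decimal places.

4.299

R̄ = (1.6 + 2.0 + 3.6 + 2.7 + 1.6 + 1.6 + 2.9 + 1.5 + 2.2 + 1.6 + 2.3) / 11 = 23.6000 / 11 = 2.1455
UCL_R = D₄·R̄ = 2.004 × 2.1455 = 4.2995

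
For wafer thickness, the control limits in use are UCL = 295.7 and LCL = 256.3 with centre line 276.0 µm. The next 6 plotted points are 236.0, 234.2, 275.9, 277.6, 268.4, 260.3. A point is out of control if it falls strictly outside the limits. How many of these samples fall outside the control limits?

2

Compare each point to [256.3, 295.7]: sample 1 = 236.0 < LCL; sample 2 = 234.2 < LCL.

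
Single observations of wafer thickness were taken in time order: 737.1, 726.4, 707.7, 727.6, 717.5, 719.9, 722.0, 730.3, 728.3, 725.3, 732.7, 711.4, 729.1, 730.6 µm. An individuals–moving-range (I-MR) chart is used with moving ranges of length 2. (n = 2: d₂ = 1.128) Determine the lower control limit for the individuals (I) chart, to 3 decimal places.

X̄ = (737.1 + 726.4 + 707.7 + 727.6 + 717.5 + 719.9 + 722.0 + 730.3 + 728.3 + 725.3 + 732.7 + 711.4 + 729.1 + 730.6) / 14 = 724.7071
Moving ranges: 10.7, 18.7, 19.9, 10.1, 2.4, 2.1, 8.3, 2.0, 3.0, 7.4, 21.3, 17.7, 1.5; M̄R̄ = 125.1000 / 13 = 9.6231
LCL = X̄ − 3·M̄R̄/d₂ = 724.7071 − 3 × 9.6231 / 1.128 = 699.1139

699.114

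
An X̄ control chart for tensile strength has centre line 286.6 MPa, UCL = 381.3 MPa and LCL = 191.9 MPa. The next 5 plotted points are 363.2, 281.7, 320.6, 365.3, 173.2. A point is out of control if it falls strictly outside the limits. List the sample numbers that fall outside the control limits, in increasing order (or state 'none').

5

Compare each point to [191.9, 381.3]: sample 5 = 173.2 < LCL.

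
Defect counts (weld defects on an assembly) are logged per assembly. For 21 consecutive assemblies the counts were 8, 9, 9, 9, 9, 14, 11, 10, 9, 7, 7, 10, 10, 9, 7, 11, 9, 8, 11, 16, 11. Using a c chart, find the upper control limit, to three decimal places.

19.065

c̄ = (8 + 9 + 9 + 9 + 9 + 14 + 11 + 10 + 9 + 7 + 7 + 10 + 10 + 9 + 7 + 11 + 9 + 8 + 11 + 16 + 11) / 21 = 204 / 21 = 9.7143
UCL = c̄ + 3√c̄ = 9.7143 + 3 × √9.7143 = 9.7143 + 3 × 3.1168 = 19.0646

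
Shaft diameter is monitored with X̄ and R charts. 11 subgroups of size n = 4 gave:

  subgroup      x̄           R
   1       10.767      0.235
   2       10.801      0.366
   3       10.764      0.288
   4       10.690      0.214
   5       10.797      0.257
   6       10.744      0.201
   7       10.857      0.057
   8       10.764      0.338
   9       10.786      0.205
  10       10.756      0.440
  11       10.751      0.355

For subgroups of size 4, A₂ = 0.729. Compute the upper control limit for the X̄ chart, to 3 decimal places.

X̄̄ = (10.767 + 10.801 + 10.764 + 10.690 + 10.797 + 10.744 + 10.857 + 10.764 + 10.786 + 10.756 + 10.751) / 11 = 118.4770 / 11 = 10.7706
R̄ = (0.235 + 0.366 + 0.288 + 0.214 + 0.257 + 0.201 + 0.057 + 0.338 + 0.205 + 0.440 + 0.355) / 11 = 2.9560 / 11 = 0.2687
UCL = X̄̄ + A₂·R̄ = 10.7706 + 0.729 × 0.2687 = 10.9665

10.967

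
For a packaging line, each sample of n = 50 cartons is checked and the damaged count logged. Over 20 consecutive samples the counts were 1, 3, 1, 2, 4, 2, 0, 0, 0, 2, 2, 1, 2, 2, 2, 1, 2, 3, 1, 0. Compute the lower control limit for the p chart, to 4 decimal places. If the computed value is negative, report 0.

p̄ = Σdᵢ / (k·n) = 31 / (20 × 50) = 0.03100
LCL = p̄ − 3·√(p̄(1−p̄)/n) = 0.03100 − 3 × 0.02451 = -0.04253 → 0 (negative, so LCL = 0)

0.0000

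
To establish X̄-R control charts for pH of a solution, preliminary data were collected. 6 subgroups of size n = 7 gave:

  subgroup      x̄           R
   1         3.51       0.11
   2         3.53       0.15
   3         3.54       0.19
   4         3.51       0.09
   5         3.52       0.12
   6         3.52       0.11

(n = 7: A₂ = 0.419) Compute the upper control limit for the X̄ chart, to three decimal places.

3.575

X̄̄ = (3.51 + 3.53 + 3.54 + 3.51 + 3.52 + 3.52) / 6 = 21.1300 / 6 = 3.5217
R̄ = (0.11 + 0.15 + 0.19 + 0.09 + 0.12 + 0.11) / 6 = 0.7700 / 6 = 0.1283
UCL = X̄̄ + A₂·R̄ = 3.5217 + 0.419 × 0.1283 = 3.5754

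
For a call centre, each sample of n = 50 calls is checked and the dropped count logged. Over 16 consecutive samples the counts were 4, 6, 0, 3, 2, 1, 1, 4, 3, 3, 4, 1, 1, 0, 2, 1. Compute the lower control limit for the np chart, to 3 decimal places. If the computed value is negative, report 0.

p̄ = Σdᵢ / (k·n) = 36 / (16 × 50) = 0.04500
LCL = np̄ − 3·√(np̄(1−p̄)) = 2.2500 − 3 × 1.4659 = -2.1476 → 0 (negative, so LCL = 0)

0.000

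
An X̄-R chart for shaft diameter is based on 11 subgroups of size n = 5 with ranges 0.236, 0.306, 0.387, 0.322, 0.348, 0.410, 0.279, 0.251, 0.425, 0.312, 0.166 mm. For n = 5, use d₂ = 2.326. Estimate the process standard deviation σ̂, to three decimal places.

R̄ = (0.236 + 0.306 + 0.387 + 0.322 + 0.348 + 0.410 + 0.279 + 0.251 + 0.425 + 0.312 + 0.166) / 11 = 0.3129
σ̂ = R̄ / d₂ = 0.3129 / 2.326 = 0.1345

0.135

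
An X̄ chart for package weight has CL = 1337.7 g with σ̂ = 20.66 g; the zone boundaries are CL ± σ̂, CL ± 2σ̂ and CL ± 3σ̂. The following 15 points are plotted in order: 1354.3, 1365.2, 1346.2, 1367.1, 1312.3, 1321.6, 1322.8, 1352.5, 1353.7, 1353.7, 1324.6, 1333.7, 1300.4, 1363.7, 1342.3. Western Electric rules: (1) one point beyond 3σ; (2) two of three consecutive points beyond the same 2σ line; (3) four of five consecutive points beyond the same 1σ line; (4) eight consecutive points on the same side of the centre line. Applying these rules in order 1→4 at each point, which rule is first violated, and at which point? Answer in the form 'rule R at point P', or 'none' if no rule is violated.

Zone of each point (C = within 1σ̂, B = 1σ̂–2σ̂, A = 2σ̂–3σ̂, * = beyond 3σ̂; sign = side of CL): 1:+C, 2:+B, 3:+C, 4:+B, 5:-B, 6:-C, 7:-C, 8:+C, 9:+C, 10:+C, 11:-C, 12:-C, 13:-B, 14:+B, 15:+C
No rule fires across all 15 points.

none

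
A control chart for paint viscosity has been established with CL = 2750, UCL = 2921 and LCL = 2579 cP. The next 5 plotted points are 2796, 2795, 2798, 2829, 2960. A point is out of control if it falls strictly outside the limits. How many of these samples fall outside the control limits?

1

Compare each point to [2579, 2921]: sample 5 = 2960 > UCL.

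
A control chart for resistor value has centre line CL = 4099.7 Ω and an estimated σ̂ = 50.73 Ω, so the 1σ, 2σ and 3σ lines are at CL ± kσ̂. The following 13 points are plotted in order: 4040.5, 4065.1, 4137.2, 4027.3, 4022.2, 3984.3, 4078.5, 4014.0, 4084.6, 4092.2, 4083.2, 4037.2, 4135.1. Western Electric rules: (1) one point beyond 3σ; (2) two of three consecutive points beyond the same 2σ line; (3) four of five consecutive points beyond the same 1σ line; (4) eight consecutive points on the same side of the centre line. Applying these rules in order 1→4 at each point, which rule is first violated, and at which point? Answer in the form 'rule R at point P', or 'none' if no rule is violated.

rule 3 at point 8

Zone of each point (C = within 1σ̂, B = 1σ̂–2σ̂, A = 2σ̂–3σ̂, * = beyond 3σ̂; sign = side of CL): 1:-B, 2:-C, 3:+C, 4:-B, 5:-B, 6:-A, 7:-C, 8:-B, 9:-C, 10:-C, 11:-C, 12:-B, 13:+C
Rule 3 (four of five consecutive points beyond the same 1σ limit) is satisfied at point 8.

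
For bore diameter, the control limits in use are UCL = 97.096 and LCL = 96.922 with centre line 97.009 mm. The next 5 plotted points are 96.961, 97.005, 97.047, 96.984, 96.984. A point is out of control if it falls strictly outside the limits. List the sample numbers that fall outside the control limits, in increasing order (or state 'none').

none

All 5 points lie within [96.922, 97.096].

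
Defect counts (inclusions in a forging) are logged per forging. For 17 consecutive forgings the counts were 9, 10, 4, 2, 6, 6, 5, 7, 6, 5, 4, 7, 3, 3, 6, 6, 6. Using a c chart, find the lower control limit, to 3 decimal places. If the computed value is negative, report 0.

0.000

c̄ = (9 + 10 + 4 + 2 + 6 + 6 + 5 + 7 + 6 + 5 + 4 + 7 + 3 + 3 + 6 + 6 + 6) / 17 = 95 / 17 = 5.5882
LCL = c̄ − 3√c̄ = 5.5882 − 3 × 2.3639 = -1.5036 → 0 (cannot be negative)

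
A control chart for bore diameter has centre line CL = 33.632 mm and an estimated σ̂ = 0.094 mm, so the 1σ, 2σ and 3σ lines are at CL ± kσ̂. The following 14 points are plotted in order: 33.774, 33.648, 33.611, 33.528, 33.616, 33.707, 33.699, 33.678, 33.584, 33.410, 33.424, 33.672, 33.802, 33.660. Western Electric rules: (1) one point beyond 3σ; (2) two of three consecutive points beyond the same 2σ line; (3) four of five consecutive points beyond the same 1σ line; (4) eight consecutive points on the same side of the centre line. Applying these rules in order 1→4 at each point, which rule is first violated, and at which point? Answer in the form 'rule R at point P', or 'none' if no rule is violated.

rule 2 at point 11

Zone of each point (C = within 1σ̂, B = 1σ̂–2σ̂, A = 2σ̂–3σ̂, * = beyond 3σ̂; sign = side of CL): 1:+B, 2:+C, 3:-C, 4:-B, 5:-C, 6:+C, 7:+C, 8:+C, 9:-C, 10:-A, 11:-A, 12:+C, 13:+B, 14:+C
Rule 2 (two of three consecutive points beyond the same 2σ limit) is satisfied at point 11.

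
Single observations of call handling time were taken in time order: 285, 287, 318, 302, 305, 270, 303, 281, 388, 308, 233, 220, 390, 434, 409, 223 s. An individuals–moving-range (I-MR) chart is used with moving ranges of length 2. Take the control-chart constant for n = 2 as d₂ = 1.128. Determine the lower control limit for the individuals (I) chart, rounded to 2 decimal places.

160.46

X̄ = (285 + 287 + 318 + 302 + 305 + 270 + 303 + 281 + 388 + 308 + 233 + 220 + 390 + 434 + 409 + 223) / 16 = 309.7500
Moving ranges: 2, 31, 16, 3, 35, 33, 22, 107, 80, 75, 13, 170, 44, 25, 186; M̄R̄ = 842.0000 / 15 = 56.1333
LCL = X̄ − 3·M̄R̄/d₂ = 309.7500 − 3 × 56.1333 / 1.128 = 160.4592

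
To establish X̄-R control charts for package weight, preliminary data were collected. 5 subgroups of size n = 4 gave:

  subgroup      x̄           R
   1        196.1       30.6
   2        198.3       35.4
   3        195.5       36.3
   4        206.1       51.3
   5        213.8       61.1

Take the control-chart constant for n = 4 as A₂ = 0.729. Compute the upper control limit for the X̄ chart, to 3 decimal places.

X̄̄ = (196.1 + 198.3 + 195.5 + 206.1 + 213.8) / 5 = 1009.8000 / 5 = 201.9600
R̄ = (30.6 + 35.4 + 36.3 + 51.3 + 61.1) / 5 = 214.7000 / 5 = 42.9400
UCL = X̄̄ + A₂·R̄ = 201.9600 + 0.729 × 42.9400 = 233.2633

233.263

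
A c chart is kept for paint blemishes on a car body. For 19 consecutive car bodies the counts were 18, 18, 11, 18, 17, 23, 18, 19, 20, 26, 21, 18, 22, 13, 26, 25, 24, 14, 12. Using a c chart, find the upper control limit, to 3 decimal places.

32.218

c̄ = (18 + 18 + 11 + 18 + 17 + 23 + 18 + 19 + 20 + 26 + 21 + 18 + 22 + 13 + 26 + 25 + 24 + 14 + 12) / 19 = 363 / 19 = 19.1053
UCL = c̄ + 3√c̄ = 19.1053 + 3 × √19.1053 = 19.1053 + 3 × 4.3710 = 32.2181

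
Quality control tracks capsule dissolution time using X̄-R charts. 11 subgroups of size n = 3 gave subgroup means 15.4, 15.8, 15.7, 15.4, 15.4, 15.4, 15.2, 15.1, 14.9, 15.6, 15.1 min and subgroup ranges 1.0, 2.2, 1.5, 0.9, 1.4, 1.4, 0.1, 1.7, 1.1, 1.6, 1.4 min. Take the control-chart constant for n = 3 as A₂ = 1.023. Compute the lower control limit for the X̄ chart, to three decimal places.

14.034

X̄̄ = (15.4 + 15.8 + 15.7 + 15.4 + 15.4 + 15.4 + 15.2 + 15.1 + 14.9 + 15.6 + 15.1) / 11 = 169.0000 / 11 = 15.3636
R̄ = (1.0 + 2.2 + 1.5 + 0.9 + 1.4 + 1.4 + 0.1 + 1.7 + 1.1 + 1.6 + 1.4) / 11 = 14.3000 / 11 = 1.3000
LCL = X̄̄ − A₂·R̄ = 15.3636 − 1.023 × 1.3000 = 14.0337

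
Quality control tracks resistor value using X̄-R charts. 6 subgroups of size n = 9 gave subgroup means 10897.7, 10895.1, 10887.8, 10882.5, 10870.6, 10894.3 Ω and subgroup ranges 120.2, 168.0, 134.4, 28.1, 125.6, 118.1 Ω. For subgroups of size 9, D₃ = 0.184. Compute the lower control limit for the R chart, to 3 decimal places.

21.295

R̄ = (120.2 + 168.0 + 134.4 + 28.1 + 125.6 + 118.1) / 6 = 694.4000 / 6 = 115.7333
LCL_R = D₃·R̄ = 0.184 × 115.7333 = 21.2949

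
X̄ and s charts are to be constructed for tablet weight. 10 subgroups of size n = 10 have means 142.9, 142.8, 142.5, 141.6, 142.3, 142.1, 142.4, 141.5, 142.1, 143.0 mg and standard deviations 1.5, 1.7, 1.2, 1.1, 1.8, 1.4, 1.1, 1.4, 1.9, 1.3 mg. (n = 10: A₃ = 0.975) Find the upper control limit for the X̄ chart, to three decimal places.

X̄̄ = (142.9 + 142.8 + 142.5 + 141.6 + 142.3 + 142.1 + 142.4 + 141.5 + 142.1 + 143.0) / 10 = 142.3200
s̄ = (1.5 + 1.7 + 1.2 + 1.1 + 1.8 + 1.4 + 1.1 + 1.4 + 1.9 + 1.3) / 10 = 1.4400
UCL = X̄̄ + A₃·s̄ = 142.3200 + 0.975 × 1.4400 = 143.7240

143.724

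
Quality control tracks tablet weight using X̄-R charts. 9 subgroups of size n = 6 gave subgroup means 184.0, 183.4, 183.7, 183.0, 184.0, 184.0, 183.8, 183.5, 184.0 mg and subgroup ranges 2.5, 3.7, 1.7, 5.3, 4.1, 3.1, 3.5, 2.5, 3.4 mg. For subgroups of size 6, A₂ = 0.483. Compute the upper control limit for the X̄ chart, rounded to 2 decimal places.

185.31

X̄̄ = (184.0 + 183.4 + 183.7 + 183.0 + 184.0 + 184.0 + 183.8 + 183.5 + 184.0) / 9 = 1653.4000 / 9 = 183.7111
R̄ = (2.5 + 3.7 + 1.7 + 5.3 + 4.1 + 3.1 + 3.5 + 2.5 + 3.4) / 9 = 29.8000 / 9 = 3.3111
UCL = X̄̄ + A₂·R̄ = 183.7111 + 0.483 × 3.3111 = 185.3104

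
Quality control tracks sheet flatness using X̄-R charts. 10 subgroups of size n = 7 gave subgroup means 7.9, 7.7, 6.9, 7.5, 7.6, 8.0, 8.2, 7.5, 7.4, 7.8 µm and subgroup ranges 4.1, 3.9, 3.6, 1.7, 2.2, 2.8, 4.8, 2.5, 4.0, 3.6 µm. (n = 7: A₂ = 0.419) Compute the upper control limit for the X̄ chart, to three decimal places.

X̄̄ = (7.9 + 7.7 + 6.9 + 7.5 + 7.6 + 8.0 + 8.2 + 7.5 + 7.4 + 7.8) / 10 = 76.5000 / 10 = 7.6500
R̄ = (4.1 + 3.9 + 3.6 + 1.7 + 2.2 + 2.8 + 4.8 + 2.5 + 4.0 + 3.6) / 10 = 33.2000 / 10 = 3.3200
UCL = X̄̄ + A₂·R̄ = 7.6500 + 0.419 × 3.3200 = 9.0411

9.041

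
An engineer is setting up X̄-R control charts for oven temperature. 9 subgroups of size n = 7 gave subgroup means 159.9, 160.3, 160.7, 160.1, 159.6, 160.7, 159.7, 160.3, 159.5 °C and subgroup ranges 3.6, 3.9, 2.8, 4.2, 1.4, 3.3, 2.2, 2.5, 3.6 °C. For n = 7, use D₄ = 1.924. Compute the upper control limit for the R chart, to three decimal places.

R̄ = (3.6 + 3.9 + 2.8 + 4.2 + 1.4 + 3.3 + 2.2 + 2.5 + 3.6) / 9 = 27.5000 / 9 = 3.0556
UCL_R = D₄·R̄ = 1.924 × 3.0556 = 5.8789

5.879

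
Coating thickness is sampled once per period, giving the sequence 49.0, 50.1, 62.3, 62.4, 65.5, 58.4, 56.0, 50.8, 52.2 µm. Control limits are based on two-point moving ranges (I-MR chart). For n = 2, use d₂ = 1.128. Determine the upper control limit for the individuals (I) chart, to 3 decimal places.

67.138

X̄ = (49.0 + 50.1 + 62.3 + 62.4 + 65.5 + 58.4 + 56.0 + 50.8 + 52.2) / 9 = 56.3000
Moving ranges: 1.1, 12.2, 0.1, 3.1, 7.1, 2.4, 5.2, 1.4; M̄R̄ = 32.6000 / 8 = 4.0750
UCL = X̄ + 3·M̄R̄/d₂ = 56.3000 + 3 × 4.0750 / 1.128 = 67.1378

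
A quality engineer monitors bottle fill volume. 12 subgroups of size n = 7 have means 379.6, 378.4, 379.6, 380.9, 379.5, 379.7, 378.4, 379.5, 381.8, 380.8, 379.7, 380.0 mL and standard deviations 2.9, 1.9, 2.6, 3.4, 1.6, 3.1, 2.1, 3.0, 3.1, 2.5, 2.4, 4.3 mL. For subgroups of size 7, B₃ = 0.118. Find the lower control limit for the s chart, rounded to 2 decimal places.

s̄ = (2.9 + 1.9 + 2.6 + 3.4 + 1.6 + 3.1 + 2.1 + 3.0 + 3.1 + 2.5 + 2.4 + 4.3) / 12 = 2.7417
LCL_s = B₃·s̄ = 0.118 × 2.7417 = 0.3235

0.32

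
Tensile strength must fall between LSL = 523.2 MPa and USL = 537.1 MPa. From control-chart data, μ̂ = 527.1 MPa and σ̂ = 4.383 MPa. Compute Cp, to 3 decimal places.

0.529

Cp = (USL − LSL) / (6σ̂) = (537.1 − 523.2) / (6 × 4.383) = 13.9000 / 26.2980 = 0.5286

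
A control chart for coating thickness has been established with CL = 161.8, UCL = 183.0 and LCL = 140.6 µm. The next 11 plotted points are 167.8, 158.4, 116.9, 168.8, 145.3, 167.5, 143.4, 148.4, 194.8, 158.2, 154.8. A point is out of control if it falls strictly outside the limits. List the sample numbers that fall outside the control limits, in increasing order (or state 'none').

3, 9

Compare each point to [140.6, 183.0]: sample 3 = 116.9 < LCL; sample 9 = 194.8 > UCL.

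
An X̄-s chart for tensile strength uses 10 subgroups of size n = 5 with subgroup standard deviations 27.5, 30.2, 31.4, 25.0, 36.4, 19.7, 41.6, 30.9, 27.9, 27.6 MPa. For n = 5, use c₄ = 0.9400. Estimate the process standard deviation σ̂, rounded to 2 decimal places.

s̄ = (27.5 + 30.2 + 31.4 + 25.0 + 36.4 + 19.7 + 41.6 + 30.9 + 27.9 + 27.6) / 10 = 29.8200
σ̂ = s̄ / c₄ = 29.8200 / 0.9400 = 31.7234

31.72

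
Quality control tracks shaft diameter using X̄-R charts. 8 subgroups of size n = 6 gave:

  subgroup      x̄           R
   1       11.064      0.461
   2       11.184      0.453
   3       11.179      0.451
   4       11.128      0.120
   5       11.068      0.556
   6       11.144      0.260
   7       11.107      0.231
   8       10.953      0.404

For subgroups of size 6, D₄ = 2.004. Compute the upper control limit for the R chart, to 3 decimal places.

0.735

R̄ = (0.461 + 0.453 + 0.451 + 0.120 + 0.556 + 0.260 + 0.231 + 0.404) / 8 = 2.9360 / 8 = 0.3670
UCL_R = D₄·R̄ = 2.004 × 0.3670 = 0.7355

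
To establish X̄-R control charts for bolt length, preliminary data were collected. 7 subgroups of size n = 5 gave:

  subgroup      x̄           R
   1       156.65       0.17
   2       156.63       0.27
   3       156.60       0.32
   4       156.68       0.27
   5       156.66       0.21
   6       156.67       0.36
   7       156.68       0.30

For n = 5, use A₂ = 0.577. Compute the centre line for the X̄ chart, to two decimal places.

156.65

X̄̄ = (156.65 + 156.63 + 156.60 + 156.68 + 156.66 + 156.67 + 156.68) / 7 = 1096.5700 / 7 = 156.6529
CL = X̄̄ = 156.6529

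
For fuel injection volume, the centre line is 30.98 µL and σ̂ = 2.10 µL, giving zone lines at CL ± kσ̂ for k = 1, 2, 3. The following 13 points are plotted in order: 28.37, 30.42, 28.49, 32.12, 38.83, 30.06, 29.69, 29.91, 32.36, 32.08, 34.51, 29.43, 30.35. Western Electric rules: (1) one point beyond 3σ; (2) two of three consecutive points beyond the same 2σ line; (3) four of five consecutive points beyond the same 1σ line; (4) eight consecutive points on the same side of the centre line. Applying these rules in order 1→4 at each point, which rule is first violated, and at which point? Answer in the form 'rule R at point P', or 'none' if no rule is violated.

Zone of each point (C = within 1σ̂, B = 1σ̂–2σ̂, A = 2σ̂–3σ̂, * = beyond 3σ̂; sign = side of CL): 1:-B, 2:-C, 3:-B, 4:+C, 5:+*, 6:-C, 7:-C, 8:-C, 9:+C, 10:+C, 11:+B, 12:-C, 13:-C
Rule 1 (one point beyond the 3σ limits) is satisfied at point 5.

rule 1 at point 5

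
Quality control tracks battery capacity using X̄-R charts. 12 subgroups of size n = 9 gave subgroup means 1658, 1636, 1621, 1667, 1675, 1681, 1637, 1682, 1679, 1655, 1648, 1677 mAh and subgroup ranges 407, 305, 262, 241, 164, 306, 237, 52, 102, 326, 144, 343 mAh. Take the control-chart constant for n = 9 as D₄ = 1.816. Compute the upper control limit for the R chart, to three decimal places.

437.202

R̄ = (407 + 305 + 262 + 241 + 164 + 306 + 237 + 52 + 102 + 326 + 144 + 343) / 12 = 2889.0000 / 12 = 240.7500
UCL_R = D₄·R̄ = 1.816 × 240.7500 = 437.2020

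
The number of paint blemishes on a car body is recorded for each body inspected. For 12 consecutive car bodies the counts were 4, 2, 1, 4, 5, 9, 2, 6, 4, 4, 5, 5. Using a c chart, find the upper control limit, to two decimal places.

10.43

c̄ = (4 + 2 + 1 + 4 + 5 + 9 + 2 + 6 + 4 + 4 + 5 + 5) / 12 = 51 / 12 = 4.2500
UCL = c̄ + 3√c̄ = 4.2500 + 3 × √4.2500 = 4.2500 + 3 × 2.0616 = 10.4347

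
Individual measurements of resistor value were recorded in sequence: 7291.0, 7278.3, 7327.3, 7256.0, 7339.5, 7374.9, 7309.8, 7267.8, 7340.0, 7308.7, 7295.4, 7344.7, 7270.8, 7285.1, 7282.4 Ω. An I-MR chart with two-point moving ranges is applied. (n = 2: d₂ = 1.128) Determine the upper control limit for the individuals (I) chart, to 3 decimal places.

X̄ = (7291.0 + 7278.3 + 7327.3 + 7256.0 + 7339.5 + 7374.9 + 7309.8 + 7267.8 + 7340.0 + 7308.7 + 7295.4 + 7344.7 + 7270.8 + 7285.1 + 7282.4) / 15 = 7304.7800
Moving ranges: 12.7, 49.0, 71.3, 83.5, 35.4, 65.1, 42.0, 72.2, 31.3, 13.3, 49.3, 73.9, 14.3, 2.7; M̄R̄ = 616.0000 / 14 = 44.0000
UCL = X̄ + 3·M̄R̄/d₂ = 7304.7800 + 3 × 44.0000 / 1.128 = 7421.8013

7421.801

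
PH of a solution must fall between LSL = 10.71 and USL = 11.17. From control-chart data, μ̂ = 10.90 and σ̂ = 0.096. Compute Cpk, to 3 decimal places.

Cpu = (USL − μ̂) / (3σ̂) = (11.17 − 10.90) / (3 × 0.096) = 0.9375; Cpl = (μ̂ − LSL) / (3σ̂) = (10.90 − 10.71) / (3 × 0.096) = 0.6597; Cpk = min(Cpu, Cpl) = 0.6597

0.660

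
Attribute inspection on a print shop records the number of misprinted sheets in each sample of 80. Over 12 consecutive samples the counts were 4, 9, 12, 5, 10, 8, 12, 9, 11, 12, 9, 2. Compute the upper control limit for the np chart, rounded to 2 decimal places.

p̄ = Σdᵢ / (k·n) = 103 / (12 × 80) = 0.10729
UCL = np̄ + 3·√(np̄(1−p̄)) = 8.5833 + 3 × √(8.5833×0.89271) = 8.5833 + 3 × 2.7681 = 16.8877

16.89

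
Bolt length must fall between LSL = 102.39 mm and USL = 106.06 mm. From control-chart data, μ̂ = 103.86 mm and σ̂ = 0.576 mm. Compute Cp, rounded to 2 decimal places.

1.06

Cp = (USL − LSL) / (6σ̂) = (106.06 − 102.39) / (6 × 0.576) = 3.6700 / 3.4560 = 1.0619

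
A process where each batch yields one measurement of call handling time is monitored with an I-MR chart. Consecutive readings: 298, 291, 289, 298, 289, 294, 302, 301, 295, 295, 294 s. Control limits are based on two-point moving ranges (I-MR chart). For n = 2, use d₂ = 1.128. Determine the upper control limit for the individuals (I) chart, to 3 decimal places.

307.857

X̄ = (298 + 291 + 289 + 298 + 289 + 294 + 302 + 301 + 295 + 295 + 294) / 11 = 295.0909
Moving ranges: 7, 2, 9, 9, 5, 8, 1, 6, 0, 1; M̄R̄ = 48.0000 / 10 = 4.8000
UCL = X̄ + 3·M̄R̄/d₂ = 295.0909 + 3 × 4.8000 / 1.128 = 307.8569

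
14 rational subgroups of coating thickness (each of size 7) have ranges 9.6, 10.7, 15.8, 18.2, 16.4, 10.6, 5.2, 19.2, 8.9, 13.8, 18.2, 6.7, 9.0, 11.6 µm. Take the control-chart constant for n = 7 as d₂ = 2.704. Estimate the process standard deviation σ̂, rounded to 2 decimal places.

4.59

R̄ = (9.6 + 10.7 + 15.8 + 18.2 + 16.4 + 10.6 + 5.2 + 19.2 + 8.9 + 13.8 + 18.2 + 6.7 + 9.0 + 11.6) / 14 = 12.4214
σ̂ = R̄ / d₂ = 12.4214 / 2.704 = 4.5937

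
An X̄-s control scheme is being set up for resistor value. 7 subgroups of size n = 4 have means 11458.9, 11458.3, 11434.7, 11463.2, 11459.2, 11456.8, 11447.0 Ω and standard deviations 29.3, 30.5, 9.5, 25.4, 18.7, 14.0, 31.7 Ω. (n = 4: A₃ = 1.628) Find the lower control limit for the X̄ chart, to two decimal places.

X̄̄ = (11458.9 + 11458.3 + 11434.7 + 11463.2 + 11459.2 + 11456.8 + 11447.0) / 7 = 11454.0143
s̄ = (29.3 + 30.5 + 9.5 + 25.4 + 18.7 + 14.0 + 31.7) / 7 = 22.7286
LCL = X̄̄ − A₃·s̄ = 11454.0143 − 1.628 × 22.7286 = 11417.0122

11417.01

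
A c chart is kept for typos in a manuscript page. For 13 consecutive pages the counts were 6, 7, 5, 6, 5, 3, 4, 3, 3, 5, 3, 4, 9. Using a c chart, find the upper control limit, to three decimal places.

11.450

c̄ = (6 + 7 + 5 + 6 + 5 + 3 + 4 + 3 + 3 + 5 + 3 + 4 + 9) / 13 = 63 / 13 = 4.8462
UCL = c̄ + 3√c̄ = 4.8462 + 3 × √4.8462 = 4.8462 + 3 × 2.2014 = 11.4503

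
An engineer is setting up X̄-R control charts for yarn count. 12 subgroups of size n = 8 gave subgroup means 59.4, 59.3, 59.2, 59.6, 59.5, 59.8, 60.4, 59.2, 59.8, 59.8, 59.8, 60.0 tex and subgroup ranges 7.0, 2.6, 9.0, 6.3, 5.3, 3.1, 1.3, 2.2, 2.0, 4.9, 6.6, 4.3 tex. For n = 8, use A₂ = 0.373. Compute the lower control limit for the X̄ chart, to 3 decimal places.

X̄̄ = (59.4 + 59.3 + 59.2 + 59.6 + 59.5 + 59.8 + 60.4 + 59.2 + 59.8 + 59.8 + 59.8 + 60.0) / 12 = 715.8000 / 12 = 59.6500
R̄ = (7.0 + 2.6 + 9.0 + 6.3 + 5.3 + 3.1 + 1.3 + 2.2 + 2.0 + 4.9 + 6.6 + 4.3) / 12 = 54.6000 / 12 = 4.5500
LCL = X̄̄ − A₂·R̄ = 59.6500 − 0.373 × 4.5500 = 57.9528

57.953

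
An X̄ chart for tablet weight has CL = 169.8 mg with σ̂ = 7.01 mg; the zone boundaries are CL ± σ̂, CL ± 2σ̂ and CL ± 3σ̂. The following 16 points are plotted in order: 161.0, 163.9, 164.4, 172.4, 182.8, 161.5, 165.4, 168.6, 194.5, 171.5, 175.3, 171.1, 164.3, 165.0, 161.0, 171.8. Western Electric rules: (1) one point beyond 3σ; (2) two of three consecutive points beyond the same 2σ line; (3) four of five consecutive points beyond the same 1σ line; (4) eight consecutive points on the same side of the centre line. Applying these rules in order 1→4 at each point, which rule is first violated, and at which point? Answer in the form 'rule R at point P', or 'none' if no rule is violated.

rule 1 at point 9

Zone of each point (C = within 1σ̂, B = 1σ̂–2σ̂, A = 2σ̂–3σ̂, * = beyond 3σ̂; sign = side of CL): 1:-B, 2:-C, 3:-C, 4:+C, 5:+B, 6:-B, 7:-C, 8:-C, 9:+*, 10:+C, 11:+C, 12:+C, 13:-C, 14:-C, 15:-B, 16:+C
Rule 1 (one point beyond the 3σ limits) is satisfied at point 9.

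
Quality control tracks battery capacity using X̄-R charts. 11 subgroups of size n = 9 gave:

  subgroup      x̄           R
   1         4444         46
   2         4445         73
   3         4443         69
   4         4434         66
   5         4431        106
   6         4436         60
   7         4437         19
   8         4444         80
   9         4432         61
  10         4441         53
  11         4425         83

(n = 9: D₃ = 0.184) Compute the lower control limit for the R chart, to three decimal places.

R̄ = (46 + 73 + 69 + 66 + 106 + 60 + 19 + 80 + 61 + 53 + 83) / 11 = 716.0000 / 11 = 65.0909
LCL_R = D₃·R̄ = 0.184 × 65.0909 = 11.9767

11.977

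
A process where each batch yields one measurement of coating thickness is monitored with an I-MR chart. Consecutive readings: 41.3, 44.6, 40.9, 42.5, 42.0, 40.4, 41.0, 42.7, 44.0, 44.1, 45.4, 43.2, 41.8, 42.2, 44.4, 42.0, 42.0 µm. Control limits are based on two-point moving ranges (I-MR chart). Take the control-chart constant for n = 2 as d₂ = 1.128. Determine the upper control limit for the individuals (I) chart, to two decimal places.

46.66

X̄ = (41.3 + 44.6 + 40.9 + 42.5 + 42.0 + 40.4 + 41.0 + 42.7 + 44.0 + 44.1 + 45.4 + 43.2 + 41.8 + 42.2 + 44.4 + 42.0 + 42.0) / 17 = 42.6176
Moving ranges: 3.3, 3.7, 1.6, 0.5, 1.6, 0.6, 1.7, 1.3, 0.1, 1.3, 2.2, 1.4, 0.4, 2.2, 2.4, 0.0; M̄R̄ = 24.3000 / 16 = 1.5188
UCL = X̄ + 3·M̄R̄/d₂ = 42.6176 + 3 × 1.5188 / 1.128 = 46.6569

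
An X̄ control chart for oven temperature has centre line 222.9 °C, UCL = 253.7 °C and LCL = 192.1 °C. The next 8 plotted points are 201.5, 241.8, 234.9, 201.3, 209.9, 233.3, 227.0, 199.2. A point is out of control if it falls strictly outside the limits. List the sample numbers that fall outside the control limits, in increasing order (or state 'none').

All 8 points lie within [192.1, 253.7].

none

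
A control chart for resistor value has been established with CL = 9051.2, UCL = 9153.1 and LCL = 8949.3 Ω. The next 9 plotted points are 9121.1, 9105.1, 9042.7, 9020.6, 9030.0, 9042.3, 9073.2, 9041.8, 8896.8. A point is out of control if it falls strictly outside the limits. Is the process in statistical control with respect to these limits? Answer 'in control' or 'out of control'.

Compare each point to [8949.3, 9153.1]: sample 9 = 8896.8 < LCL.

out of control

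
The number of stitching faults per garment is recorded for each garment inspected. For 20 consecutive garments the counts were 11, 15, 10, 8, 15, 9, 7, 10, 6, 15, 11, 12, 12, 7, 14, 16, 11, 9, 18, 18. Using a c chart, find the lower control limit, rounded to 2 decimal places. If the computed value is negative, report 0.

1.44

c̄ = (11 + 15 + 10 + 8 + 15 + 9 + 7 + 10 + 6 + 15 + 11 + 12 + 12 + 7 + 14 + 16 + 11 + 9 + 18 + 18) / 20 = 234 / 20 = 11.7000
LCL = c̄ − 3√c̄ = 11.7000 − 3 × 3.4205 = 1.4384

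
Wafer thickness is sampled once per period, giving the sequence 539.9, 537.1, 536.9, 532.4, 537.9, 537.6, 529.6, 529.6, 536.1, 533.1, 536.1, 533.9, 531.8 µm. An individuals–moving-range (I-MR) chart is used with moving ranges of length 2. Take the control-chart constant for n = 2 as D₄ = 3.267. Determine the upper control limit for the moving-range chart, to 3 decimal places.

10.373

Moving ranges: 2.8, 0.2, 4.5, 5.5, 0.3, 8.0, 0.0, 6.5, 3.0, 3.0, 2.2, 2.1; M̄R̄ = 38.1000 / 12 = 3.1750
UCL_MR = D₄·M̄R̄ = 3.267 × 3.1750 = 10.3727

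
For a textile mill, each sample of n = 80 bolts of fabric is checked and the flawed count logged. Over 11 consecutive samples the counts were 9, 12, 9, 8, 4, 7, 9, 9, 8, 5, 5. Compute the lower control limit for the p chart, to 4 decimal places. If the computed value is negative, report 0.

p̄ = Σdᵢ / (k·n) = 85 / (11 × 80) = 0.09659
LCL = p̄ − 3·√(p̄(1−p̄)/n) = 0.09659 − 3 × 0.03303 = -0.00249 → 0 (negative, so LCL = 0)

0.0000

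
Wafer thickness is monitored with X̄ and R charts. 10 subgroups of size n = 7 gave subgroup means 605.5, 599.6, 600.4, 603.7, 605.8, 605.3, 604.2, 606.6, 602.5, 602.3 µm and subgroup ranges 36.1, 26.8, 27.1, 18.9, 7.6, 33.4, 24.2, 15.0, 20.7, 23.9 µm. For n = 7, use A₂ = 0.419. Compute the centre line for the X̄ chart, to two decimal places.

X̄̄ = (605.5 + 599.6 + 600.4 + 603.7 + 605.8 + 605.3 + 604.2 + 606.6 + 602.5 + 602.3) / 10 = 6035.9000 / 10 = 603.5900
CL = X̄̄ = 603.5900

603.59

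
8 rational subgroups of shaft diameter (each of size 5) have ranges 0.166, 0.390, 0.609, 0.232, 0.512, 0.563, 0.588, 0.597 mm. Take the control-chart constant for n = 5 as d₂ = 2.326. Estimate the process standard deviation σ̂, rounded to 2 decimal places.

0.20

R̄ = (0.166 + 0.390 + 0.609 + 0.232 + 0.512 + 0.563 + 0.588 + 0.597) / 8 = 0.4571
σ̂ = R̄ / d₂ = 0.4571 / 2.326 = 0.1965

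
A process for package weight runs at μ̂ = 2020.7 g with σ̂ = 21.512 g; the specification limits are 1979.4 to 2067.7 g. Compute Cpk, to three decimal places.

Cpu = (USL − μ̂) / (3σ̂) = (2067.7 − 2020.7) / (3 × 21.512) = 0.7283; Cpl = (μ̂ − LSL) / (3σ̂) = (2020.7 − 1979.4) / (3 × 21.512) = 0.6400; Cpk = min(Cpu, Cpl) = 0.6400

0.640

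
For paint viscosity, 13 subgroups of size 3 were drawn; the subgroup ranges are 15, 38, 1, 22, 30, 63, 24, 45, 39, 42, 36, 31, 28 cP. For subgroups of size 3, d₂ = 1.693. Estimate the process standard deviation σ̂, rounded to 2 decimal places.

18.81

R̄ = (15 + 38 + 1 + 22 + 30 + 63 + 24 + 45 + 39 + 42 + 36 + 31 + 28) / 13 = 31.8462
σ̂ = R̄ / d₂ = 31.8462 / 1.693 = 18.8105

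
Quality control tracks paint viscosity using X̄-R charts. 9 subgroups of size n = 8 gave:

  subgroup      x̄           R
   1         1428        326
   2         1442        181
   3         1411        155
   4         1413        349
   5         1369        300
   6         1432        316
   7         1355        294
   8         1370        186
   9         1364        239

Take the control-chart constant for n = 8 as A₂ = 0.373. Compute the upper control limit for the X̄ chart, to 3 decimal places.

1495.451

X̄̄ = (1428 + 1442 + 1411 + 1413 + 1369 + 1432 + 1355 + 1370 + 1364) / 9 = 12584.0000 / 9 = 1398.2222
R̄ = (326 + 181 + 155 + 349 + 300 + 316 + 294 + 186 + 239) / 9 = 2346.0000 / 9 = 260.6667
UCL = X̄̄ + A₂·R̄ = 1398.2222 + 0.373 × 260.6667 = 1495.4509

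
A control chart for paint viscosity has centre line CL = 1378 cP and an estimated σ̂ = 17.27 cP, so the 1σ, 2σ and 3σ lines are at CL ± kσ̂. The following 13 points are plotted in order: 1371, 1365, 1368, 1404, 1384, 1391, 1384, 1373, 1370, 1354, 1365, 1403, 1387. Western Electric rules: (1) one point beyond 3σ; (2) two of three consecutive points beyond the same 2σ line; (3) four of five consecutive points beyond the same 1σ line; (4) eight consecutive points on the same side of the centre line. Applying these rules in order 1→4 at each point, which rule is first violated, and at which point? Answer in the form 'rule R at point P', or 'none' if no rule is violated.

none

Zone of each point (C = within 1σ̂, B = 1σ̂–2σ̂, A = 2σ̂–3σ̂, * = beyond 3σ̂; sign = side of CL): 1:-C, 2:-C, 3:-C, 4:+B, 5:+C, 6:+C, 7:+C, 8:-C, 9:-C, 10:-B, 11:-C, 12:+B, 13:+C
No rule fires across all 13 points.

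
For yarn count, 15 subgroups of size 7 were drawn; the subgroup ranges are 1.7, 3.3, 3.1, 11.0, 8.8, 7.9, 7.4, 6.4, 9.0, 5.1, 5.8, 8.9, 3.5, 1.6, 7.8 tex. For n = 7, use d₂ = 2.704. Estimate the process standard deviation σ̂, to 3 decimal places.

R̄ = (1.7 + 3.3 + 3.1 + 11.0 + 8.8 + 7.9 + 7.4 + 6.4 + 9.0 + 5.1 + 5.8 + 8.9 + 3.5 + 1.6 + 7.8) / 15 = 6.0867
σ̂ = R̄ / d₂ = 6.0867 / 2.704 = 2.2510

2.251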